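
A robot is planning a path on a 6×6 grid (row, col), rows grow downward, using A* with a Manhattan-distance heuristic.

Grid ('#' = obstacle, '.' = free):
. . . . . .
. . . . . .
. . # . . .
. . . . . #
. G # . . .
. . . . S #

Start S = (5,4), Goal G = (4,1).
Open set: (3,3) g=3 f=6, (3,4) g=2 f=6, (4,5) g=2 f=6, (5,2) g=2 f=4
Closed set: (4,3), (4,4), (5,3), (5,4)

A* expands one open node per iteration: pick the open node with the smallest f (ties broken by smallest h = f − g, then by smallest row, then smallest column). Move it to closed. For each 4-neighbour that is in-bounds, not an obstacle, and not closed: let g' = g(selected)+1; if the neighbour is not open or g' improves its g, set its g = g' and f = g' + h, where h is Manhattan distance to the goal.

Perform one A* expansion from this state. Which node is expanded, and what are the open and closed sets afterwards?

step 1: expand (5,2) (f=4, h=2) → closed; open now [(3,3) g=3 f=6, (3,4) g=2 f=6, (4,5) g=2 f=6, (5,1) g=3 f=4]

expanded=(5,2); open=[(3,3) g=3 f=6, (3,4) g=2 f=6, (4,5) g=2 f=6, (5,1) g=3 f=4]; closed=[(4,3), (4,4), (5,2), (5,3), (5,4)]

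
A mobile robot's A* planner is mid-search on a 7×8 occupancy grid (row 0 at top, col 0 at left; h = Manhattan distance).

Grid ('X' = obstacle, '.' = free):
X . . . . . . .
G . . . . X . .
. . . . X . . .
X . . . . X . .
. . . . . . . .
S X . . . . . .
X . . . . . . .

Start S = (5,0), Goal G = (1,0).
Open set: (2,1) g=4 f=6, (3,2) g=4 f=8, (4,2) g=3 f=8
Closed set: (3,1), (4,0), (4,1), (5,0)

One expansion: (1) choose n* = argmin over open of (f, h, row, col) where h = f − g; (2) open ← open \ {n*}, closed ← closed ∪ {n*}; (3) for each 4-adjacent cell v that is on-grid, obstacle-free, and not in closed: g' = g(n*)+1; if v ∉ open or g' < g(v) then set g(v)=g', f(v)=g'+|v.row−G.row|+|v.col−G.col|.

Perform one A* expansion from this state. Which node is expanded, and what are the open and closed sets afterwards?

step 1: expand (2,1) (f=6, h=2) → closed; open now [(1,1) g=5 f=6, (2,0) g=5 f=6, (2,2) g=5 f=8, (3,2) g=4 f=8, (4,2) g=3 f=8]

expanded=(2,1); open=[(1,1) g=5 f=6, (2,0) g=5 f=6, (2,2) g=5 f=8, (3,2) g=4 f=8, (4,2) g=3 f=8]; closed=[(2,1), (3,1), (4,0), (4,1), (5,0)]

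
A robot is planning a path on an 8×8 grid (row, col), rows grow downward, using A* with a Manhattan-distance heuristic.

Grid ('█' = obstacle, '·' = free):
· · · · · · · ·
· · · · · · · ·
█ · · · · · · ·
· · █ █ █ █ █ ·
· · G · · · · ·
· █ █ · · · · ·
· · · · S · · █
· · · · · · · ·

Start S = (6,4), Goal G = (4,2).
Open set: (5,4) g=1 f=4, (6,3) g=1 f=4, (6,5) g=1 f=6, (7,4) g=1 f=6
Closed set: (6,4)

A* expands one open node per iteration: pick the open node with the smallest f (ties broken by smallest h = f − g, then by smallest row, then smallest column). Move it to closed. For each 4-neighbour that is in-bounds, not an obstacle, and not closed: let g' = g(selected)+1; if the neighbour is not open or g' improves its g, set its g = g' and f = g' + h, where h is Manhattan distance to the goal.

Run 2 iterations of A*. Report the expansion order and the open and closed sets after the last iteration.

step 1: expand (5,4) (f=4, h=3) → closed; open now [(4,4) g=2 f=4, (5,3) g=2 f=4, (5,5) g=2 f=6, (6,3) g=1 f=4, (6,5) g=1 f=6, (7,4) g=1 f=6]
step 2: expand (4,4) (f=4, h=2) → closed; open now [(4,3) g=3 f=4, (4,5) g=3 f=6, (5,3) g=2 f=4, (5,5) g=2 f=6, (6,3) g=1 f=4, (6,5) g=1 f=6, (7,4) g=1 f=6]

order=[(5,4) → (4,4)]; open=[(4,3) g=3 f=4, (4,5) g=3 f=6, (5,3) g=2 f=4, (5,5) g=2 f=6, (6,3) g=1 f=4, (6,5) g=1 f=6, (7,4) g=1 f=6]; closed=[(4,4), (5,4), (6,4)]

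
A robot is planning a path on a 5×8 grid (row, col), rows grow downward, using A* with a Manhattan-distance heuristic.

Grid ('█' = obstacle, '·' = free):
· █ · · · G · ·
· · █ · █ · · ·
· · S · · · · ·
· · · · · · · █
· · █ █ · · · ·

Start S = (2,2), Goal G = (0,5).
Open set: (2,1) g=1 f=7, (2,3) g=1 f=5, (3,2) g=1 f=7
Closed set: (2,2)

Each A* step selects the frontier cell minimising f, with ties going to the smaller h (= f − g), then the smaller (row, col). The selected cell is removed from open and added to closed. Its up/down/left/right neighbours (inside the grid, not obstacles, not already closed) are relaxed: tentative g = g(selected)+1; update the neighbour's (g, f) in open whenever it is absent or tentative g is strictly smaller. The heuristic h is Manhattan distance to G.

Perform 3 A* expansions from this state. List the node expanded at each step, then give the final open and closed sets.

order=[(2,3) → (1,3) → (0,3)]; open=[(0,2) g=4 f=7, (0,4) g=4 f=5, (2,1) g=1 f=7, (2,4) g=2 f=5, (3,2) g=1 f=7, (3,3) g=2 f=7]; closed=[(0,3), (1,3), (2,2), (2,3)]

step 1: expand (2,3) (f=5, h=4) → closed; open now [(1,3) g=2 f=5, (2,1) g=1 f=7, (2,4) g=2 f=5, (3,2) g=1 f=7, (3,3) g=2 f=7]
step 2: expand (1,3) (f=5, h=3) → closed; open now [(0,3) g=3 f=5, (2,1) g=1 f=7, (2,4) g=2 f=5, (3,2) g=1 f=7, (3,3) g=2 f=7]
step 3: expand (0,3) (f=5, h=2) → closed; open now [(0,2) g=4 f=7, (0,4) g=4 f=5, (2,1) g=1 f=7, (2,4) g=2 f=5, (3,2) g=1 f=7, (3,3) g=2 f=7]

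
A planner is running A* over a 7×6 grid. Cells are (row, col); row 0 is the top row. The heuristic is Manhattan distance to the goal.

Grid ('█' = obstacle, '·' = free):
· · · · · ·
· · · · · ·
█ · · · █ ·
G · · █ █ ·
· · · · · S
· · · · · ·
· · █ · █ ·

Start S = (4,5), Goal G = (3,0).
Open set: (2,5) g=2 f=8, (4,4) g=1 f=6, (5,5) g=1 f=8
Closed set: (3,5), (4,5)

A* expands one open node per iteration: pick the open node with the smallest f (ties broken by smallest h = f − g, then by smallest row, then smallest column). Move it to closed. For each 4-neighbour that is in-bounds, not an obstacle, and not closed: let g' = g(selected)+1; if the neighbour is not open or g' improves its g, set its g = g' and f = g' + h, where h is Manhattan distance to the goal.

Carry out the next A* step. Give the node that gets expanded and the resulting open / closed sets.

step 1: expand (4,4) (f=6, h=5) → closed; open now [(2,5) g=2 f=8, (4,3) g=2 f=6, (5,4) g=2 f=8, (5,5) g=1 f=8]

expanded=(4,4); open=[(2,5) g=2 f=8, (4,3) g=2 f=6, (5,4) g=2 f=8, (5,5) g=1 f=8]; closed=[(3,5), (4,4), (4,5)]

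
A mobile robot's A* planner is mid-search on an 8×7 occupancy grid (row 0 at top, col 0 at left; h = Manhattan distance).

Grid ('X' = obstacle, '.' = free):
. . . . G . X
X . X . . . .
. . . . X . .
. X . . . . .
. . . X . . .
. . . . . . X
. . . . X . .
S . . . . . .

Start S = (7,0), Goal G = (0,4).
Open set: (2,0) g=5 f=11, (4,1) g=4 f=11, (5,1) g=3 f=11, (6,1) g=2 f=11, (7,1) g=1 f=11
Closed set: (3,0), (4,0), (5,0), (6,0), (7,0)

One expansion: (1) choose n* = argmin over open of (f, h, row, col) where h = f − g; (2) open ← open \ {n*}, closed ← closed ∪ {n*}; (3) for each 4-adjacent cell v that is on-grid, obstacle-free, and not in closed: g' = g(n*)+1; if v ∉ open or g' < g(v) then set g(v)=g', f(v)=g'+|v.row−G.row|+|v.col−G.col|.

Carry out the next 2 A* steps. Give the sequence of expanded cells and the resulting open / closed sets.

order=[(2,0) → (2,1)]; open=[(1,1) g=7 f=11, (2,2) g=7 f=11, (4,1) g=4 f=11, (5,1) g=3 f=11, (6,1) g=2 f=11, (7,1) g=1 f=11]; closed=[(2,0), (2,1), (3,0), (4,0), (5,0), (6,0), (7,0)]

step 1: expand (2,0) (f=11, h=6) → closed; open now [(2,1) g=6 f=11, (4,1) g=4 f=11, (5,1) g=3 f=11, (6,1) g=2 f=11, (7,1) g=1 f=11]
step 2: expand (2,1) (f=11, h=5) → closed; open now [(1,1) g=7 f=11, (2,2) g=7 f=11, (4,1) g=4 f=11, (5,1) g=3 f=11, (6,1) g=2 f=11, (7,1) g=1 f=11]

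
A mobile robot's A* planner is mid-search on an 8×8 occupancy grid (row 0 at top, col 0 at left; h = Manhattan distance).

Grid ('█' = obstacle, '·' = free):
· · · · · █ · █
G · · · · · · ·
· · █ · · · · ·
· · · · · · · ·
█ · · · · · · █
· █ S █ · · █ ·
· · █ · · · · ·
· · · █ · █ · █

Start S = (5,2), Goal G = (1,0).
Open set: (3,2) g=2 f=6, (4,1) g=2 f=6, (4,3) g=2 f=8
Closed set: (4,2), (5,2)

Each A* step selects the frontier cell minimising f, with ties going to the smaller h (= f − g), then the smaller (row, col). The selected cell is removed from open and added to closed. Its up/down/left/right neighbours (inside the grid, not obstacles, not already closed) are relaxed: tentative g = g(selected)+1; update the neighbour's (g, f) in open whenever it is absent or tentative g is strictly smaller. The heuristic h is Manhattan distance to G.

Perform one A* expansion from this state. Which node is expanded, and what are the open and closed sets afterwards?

step 1: expand (3,2) (f=6, h=4) → closed; open now [(3,1) g=3 f=6, (3,3) g=3 f=8, (4,1) g=2 f=6, (4,3) g=2 f=8]

expanded=(3,2); open=[(3,1) g=3 f=6, (3,3) g=3 f=8, (4,1) g=2 f=6, (4,3) g=2 f=8]; closed=[(3,2), (4,2), (5,2)]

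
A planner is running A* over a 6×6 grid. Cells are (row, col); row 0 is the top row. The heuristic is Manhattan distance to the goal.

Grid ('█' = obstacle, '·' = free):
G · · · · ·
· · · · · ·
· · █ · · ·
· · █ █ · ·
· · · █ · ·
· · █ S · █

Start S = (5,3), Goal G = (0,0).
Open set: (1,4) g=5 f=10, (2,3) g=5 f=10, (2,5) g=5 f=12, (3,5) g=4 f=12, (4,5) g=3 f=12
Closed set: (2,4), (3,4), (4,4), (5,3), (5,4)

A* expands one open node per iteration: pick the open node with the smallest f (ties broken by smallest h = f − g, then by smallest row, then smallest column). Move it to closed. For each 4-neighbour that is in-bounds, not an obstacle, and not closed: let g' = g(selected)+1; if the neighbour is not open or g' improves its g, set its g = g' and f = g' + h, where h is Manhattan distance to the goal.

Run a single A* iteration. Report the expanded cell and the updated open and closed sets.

step 1: expand (1,4) (f=10, h=5) → closed; open now [(0,4) g=6 f=10, (1,3) g=6 f=10, (1,5) g=6 f=12, (2,3) g=5 f=10, (2,5) g=5 f=12, (3,5) g=4 f=12, (4,5) g=3 f=12]

expanded=(1,4); open=[(0,4) g=6 f=10, (1,3) g=6 f=10, (1,5) g=6 f=12, (2,3) g=5 f=10, (2,5) g=5 f=12, (3,5) g=4 f=12, (4,5) g=3 f=12]; closed=[(1,4), (2,4), (3,4), (4,4), (5,3), (5,4)]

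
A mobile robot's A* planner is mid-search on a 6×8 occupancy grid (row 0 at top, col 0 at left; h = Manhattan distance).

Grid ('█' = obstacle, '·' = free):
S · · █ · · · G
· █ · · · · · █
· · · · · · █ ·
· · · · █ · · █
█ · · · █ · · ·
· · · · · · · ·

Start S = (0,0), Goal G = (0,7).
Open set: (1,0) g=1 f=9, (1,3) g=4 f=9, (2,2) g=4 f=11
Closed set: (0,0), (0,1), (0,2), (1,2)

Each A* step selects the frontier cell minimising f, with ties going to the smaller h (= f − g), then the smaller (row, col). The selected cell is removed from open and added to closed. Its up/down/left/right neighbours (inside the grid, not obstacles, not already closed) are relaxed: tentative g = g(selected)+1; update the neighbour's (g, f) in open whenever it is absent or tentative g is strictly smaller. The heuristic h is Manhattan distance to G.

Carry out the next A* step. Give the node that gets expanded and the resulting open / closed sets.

expanded=(1,3); open=[(1,0) g=1 f=9, (1,4) g=5 f=9, (2,2) g=4 f=11, (2,3) g=5 f=11]; closed=[(0,0), (0,1), (0,2), (1,2), (1,3)]

step 1: expand (1,3) (f=9, h=5) → closed; open now [(1,0) g=1 f=9, (1,4) g=5 f=9, (2,2) g=4 f=11, (2,3) g=5 f=11]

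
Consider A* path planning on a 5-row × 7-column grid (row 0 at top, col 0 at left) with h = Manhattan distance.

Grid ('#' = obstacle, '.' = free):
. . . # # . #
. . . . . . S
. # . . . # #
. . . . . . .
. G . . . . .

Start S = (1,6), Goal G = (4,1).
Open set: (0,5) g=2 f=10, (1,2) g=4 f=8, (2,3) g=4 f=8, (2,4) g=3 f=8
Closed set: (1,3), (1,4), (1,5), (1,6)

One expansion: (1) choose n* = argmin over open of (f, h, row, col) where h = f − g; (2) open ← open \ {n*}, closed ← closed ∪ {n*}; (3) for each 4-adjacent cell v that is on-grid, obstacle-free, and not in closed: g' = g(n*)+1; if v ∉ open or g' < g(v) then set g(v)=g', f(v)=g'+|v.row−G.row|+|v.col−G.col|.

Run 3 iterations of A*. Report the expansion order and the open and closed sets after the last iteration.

order=[(1,2) → (1,1) → (2,2)]; open=[(0,1) g=6 f=10, (0,2) g=5 f=10, (0,5) g=2 f=10, (1,0) g=6 f=10, (2,3) g=4 f=8, (2,4) g=3 f=8, (3,2) g=6 f=8]; closed=[(1,1), (1,2), (1,3), (1,4), (1,5), (1,6), (2,2)]

step 1: expand (1,2) (f=8, h=4) → closed; open now [(0,2) g=5 f=10, (0,5) g=2 f=10, (1,1) g=5 f=8, (2,2) g=5 f=8, (2,3) g=4 f=8, (2,4) g=3 f=8]
step 2: expand (1,1) (f=8, h=3) → closed; open now [(0,1) g=6 f=10, (0,2) g=5 f=10, (0,5) g=2 f=10, (1,0) g=6 f=10, (2,2) g=5 f=8, (2,3) g=4 f=8, (2,4) g=3 f=8]
step 3: expand (2,2) (f=8, h=3) → closed; open now [(0,1) g=6 f=10, (0,2) g=5 f=10, (0,5) g=2 f=10, (1,0) g=6 f=10, (2,3) g=4 f=8, (2,4) g=3 f=8, (3,2) g=6 f=8]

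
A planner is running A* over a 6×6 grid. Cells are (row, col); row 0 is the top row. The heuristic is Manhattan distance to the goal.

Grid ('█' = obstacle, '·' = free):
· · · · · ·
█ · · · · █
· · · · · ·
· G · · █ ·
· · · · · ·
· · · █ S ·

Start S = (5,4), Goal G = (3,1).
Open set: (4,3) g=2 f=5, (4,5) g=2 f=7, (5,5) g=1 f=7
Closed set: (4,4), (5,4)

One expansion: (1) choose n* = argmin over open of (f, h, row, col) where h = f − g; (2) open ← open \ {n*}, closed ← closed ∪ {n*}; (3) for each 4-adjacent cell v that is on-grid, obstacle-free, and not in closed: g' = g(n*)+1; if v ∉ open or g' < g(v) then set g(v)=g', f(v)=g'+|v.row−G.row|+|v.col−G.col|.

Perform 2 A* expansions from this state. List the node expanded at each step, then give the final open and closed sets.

step 1: expand (4,3) (f=5, h=3) → closed; open now [(3,3) g=3 f=5, (4,2) g=3 f=5, (4,5) g=2 f=7, (5,5) g=1 f=7]
step 2: expand (3,3) (f=5, h=2) → closed; open now [(2,3) g=4 f=7, (3,2) g=4 f=5, (4,2) g=3 f=5, (4,5) g=2 f=7, (5,5) g=1 f=7]

order=[(4,3) → (3,3)]; open=[(2,3) g=4 f=7, (3,2) g=4 f=5, (4,2) g=3 f=5, (4,5) g=2 f=7, (5,5) g=1 f=7]; closed=[(3,3), (4,3), (4,4), (5,4)]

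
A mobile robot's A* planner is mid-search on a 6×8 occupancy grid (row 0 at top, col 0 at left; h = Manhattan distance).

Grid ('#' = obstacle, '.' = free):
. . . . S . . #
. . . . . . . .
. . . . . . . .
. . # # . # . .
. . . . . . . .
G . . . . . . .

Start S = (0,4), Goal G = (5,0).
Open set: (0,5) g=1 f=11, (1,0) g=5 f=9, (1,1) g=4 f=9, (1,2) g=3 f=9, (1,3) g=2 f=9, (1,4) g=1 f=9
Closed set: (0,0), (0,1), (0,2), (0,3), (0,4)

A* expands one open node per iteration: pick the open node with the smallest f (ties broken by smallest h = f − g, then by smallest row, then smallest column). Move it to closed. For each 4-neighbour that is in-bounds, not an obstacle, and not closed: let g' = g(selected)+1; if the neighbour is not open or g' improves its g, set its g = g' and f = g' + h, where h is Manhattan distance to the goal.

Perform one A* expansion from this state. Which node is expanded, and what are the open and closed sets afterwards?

expanded=(1,0); open=[(0,5) g=1 f=11, (1,1) g=4 f=9, (1,2) g=3 f=9, (1,3) g=2 f=9, (1,4) g=1 f=9, (2,0) g=6 f=9]; closed=[(0,0), (0,1), (0,2), (0,3), (0,4), (1,0)]

step 1: expand (1,0) (f=9, h=4) → closed; open now [(0,5) g=1 f=11, (1,1) g=4 f=9, (1,2) g=3 f=9, (1,3) g=2 f=9, (1,4) g=1 f=9, (2,0) g=6 f=9]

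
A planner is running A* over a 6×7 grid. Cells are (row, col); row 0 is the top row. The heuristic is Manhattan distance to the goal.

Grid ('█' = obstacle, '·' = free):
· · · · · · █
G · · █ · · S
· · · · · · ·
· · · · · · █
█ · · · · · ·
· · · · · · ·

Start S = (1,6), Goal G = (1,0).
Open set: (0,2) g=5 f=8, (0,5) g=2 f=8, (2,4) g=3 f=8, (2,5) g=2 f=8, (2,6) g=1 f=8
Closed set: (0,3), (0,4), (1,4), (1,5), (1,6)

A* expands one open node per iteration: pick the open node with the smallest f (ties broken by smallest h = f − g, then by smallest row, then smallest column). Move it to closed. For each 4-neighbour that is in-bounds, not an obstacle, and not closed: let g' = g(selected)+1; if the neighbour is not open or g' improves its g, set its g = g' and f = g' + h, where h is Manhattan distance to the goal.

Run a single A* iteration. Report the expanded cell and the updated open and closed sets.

expanded=(0,2); open=[(0,1) g=6 f=8, (0,5) g=2 f=8, (1,2) g=6 f=8, (2,4) g=3 f=8, (2,5) g=2 f=8, (2,6) g=1 f=8]; closed=[(0,2), (0,3), (0,4), (1,4), (1,5), (1,6)]

step 1: expand (0,2) (f=8, h=3) → closed; open now [(0,1) g=6 f=8, (0,5) g=2 f=8, (1,2) g=6 f=8, (2,4) g=3 f=8, (2,5) g=2 f=8, (2,6) g=1 f=8]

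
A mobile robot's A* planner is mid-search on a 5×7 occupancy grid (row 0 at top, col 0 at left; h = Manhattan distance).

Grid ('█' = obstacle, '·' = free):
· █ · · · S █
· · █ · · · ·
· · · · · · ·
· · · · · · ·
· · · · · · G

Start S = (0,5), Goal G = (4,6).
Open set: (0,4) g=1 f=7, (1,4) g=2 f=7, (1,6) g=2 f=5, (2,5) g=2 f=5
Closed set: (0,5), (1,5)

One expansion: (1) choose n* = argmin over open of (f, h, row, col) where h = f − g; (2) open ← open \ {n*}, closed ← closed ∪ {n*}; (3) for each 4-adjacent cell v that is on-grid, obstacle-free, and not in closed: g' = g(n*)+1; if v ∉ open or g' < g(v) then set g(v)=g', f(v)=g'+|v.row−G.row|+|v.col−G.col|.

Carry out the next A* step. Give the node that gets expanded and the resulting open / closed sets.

step 1: expand (1,6) (f=5, h=3) → closed; open now [(0,4) g=1 f=7, (1,4) g=2 f=7, (2,5) g=2 f=5, (2,6) g=3 f=5]

expanded=(1,6); open=[(0,4) g=1 f=7, (1,4) g=2 f=7, (2,5) g=2 f=5, (2,6) g=3 f=5]; closed=[(0,5), (1,5), (1,6)]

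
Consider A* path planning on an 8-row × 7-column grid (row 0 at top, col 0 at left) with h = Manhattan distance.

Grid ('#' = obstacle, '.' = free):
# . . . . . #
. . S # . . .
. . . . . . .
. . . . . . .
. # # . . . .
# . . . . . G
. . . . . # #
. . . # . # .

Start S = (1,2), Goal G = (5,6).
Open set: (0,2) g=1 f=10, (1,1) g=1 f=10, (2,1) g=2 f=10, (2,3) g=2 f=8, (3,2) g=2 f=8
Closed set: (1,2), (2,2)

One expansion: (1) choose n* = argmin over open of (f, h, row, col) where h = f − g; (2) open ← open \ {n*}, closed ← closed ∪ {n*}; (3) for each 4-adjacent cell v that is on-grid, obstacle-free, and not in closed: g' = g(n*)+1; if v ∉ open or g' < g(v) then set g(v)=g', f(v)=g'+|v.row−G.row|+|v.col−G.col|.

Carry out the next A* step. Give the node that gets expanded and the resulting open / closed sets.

expanded=(2,3); open=[(0,2) g=1 f=10, (1,1) g=1 f=10, (2,1) g=2 f=10, (2,4) g=3 f=8, (3,2) g=2 f=8, (3,3) g=3 f=8]; closed=[(1,2), (2,2), (2,3)]

step 1: expand (2,3) (f=8, h=6) → closed; open now [(0,2) g=1 f=10, (1,1) g=1 f=10, (2,1) g=2 f=10, (2,4) g=3 f=8, (3,2) g=2 f=8, (3,3) g=3 f=8]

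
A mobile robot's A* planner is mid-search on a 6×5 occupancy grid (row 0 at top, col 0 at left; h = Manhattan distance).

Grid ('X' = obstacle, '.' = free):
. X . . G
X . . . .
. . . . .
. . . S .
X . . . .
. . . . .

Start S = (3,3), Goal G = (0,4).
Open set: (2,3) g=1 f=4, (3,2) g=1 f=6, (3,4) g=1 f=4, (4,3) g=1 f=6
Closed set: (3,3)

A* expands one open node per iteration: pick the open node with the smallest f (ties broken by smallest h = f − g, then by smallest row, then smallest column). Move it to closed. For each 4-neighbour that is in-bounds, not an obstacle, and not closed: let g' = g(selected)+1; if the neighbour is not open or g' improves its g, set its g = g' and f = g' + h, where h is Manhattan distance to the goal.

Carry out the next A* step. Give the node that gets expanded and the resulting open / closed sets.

expanded=(2,3); open=[(1,3) g=2 f=4, (2,2) g=2 f=6, (2,4) g=2 f=4, (3,2) g=1 f=6, (3,4) g=1 f=4, (4,3) g=1 f=6]; closed=[(2,3), (3,3)]

step 1: expand (2,3) (f=4, h=3) → closed; open now [(1,3) g=2 f=4, (2,2) g=2 f=6, (2,4) g=2 f=4, (3,2) g=1 f=6, (3,4) g=1 f=4, (4,3) g=1 f=6]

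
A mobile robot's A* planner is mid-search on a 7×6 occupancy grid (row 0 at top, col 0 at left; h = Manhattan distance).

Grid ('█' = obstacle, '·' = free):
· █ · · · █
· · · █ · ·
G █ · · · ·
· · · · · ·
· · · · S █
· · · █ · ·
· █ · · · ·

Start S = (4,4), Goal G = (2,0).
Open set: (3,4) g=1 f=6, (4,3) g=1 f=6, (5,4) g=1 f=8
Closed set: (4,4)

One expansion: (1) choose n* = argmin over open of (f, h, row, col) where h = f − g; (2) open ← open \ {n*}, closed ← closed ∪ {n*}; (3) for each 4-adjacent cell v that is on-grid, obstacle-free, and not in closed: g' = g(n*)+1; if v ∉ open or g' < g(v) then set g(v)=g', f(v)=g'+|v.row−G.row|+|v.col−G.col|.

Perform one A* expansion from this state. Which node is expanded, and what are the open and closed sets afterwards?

expanded=(3,4); open=[(2,4) g=2 f=6, (3,3) g=2 f=6, (3,5) g=2 f=8, (4,3) g=1 f=6, (5,4) g=1 f=8]; closed=[(3,4), (4,4)]

step 1: expand (3,4) (f=6, h=5) → closed; open now [(2,4) g=2 f=6, (3,3) g=2 f=6, (3,5) g=2 f=8, (4,3) g=1 f=6, (5,4) g=1 f=8]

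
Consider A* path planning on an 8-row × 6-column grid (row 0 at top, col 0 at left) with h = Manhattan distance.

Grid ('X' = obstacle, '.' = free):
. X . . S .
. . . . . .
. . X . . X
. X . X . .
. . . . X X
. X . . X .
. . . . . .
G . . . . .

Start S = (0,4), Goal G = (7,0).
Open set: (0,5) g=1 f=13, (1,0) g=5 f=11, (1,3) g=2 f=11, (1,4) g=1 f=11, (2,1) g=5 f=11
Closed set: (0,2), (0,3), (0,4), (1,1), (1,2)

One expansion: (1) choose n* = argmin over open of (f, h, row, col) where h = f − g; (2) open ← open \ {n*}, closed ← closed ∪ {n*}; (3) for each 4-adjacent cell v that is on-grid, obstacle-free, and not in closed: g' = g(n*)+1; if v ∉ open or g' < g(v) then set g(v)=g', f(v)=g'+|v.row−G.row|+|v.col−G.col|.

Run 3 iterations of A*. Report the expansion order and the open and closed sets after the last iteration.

order=[(1,0) → (2,0) → (3,0)]; open=[(0,0) g=6 f=13, (0,5) g=1 f=13, (1,3) g=2 f=11, (1,4) g=1 f=11, (2,1) g=5 f=11, (4,0) g=8 f=11]; closed=[(0,2), (0,3), (0,4), (1,0), (1,1), (1,2), (2,0), (3,0)]

step 1: expand (1,0) (f=11, h=6) → closed; open now [(0,0) g=6 f=13, (0,5) g=1 f=13, (1,3) g=2 f=11, (1,4) g=1 f=11, (2,0) g=6 f=11, (2,1) g=5 f=11]
step 2: expand (2,0) (f=11, h=5) → closed; open now [(0,0) g=6 f=13, (0,5) g=1 f=13, (1,3) g=2 f=11, (1,4) g=1 f=11, (2,1) g=5 f=11, (3,0) g=7 f=11]
step 3: expand (3,0) (f=11, h=4) → closed; open now [(0,0) g=6 f=13, (0,5) g=1 f=13, (1,3) g=2 f=11, (1,4) g=1 f=11, (2,1) g=5 f=11, (4,0) g=8 f=11]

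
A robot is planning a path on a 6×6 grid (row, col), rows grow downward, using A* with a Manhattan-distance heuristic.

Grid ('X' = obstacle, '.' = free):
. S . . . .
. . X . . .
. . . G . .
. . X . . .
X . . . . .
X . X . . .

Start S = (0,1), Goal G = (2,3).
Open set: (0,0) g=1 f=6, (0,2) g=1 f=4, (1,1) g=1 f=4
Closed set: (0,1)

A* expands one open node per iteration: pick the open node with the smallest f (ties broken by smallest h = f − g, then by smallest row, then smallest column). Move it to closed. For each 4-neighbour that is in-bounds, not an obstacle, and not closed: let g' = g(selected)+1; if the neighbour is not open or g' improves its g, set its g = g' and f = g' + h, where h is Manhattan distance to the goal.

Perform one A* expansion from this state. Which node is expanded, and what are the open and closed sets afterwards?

step 1: expand (0,2) (f=4, h=3) → closed; open now [(0,0) g=1 f=6, (0,3) g=2 f=4, (1,1) g=1 f=4]

expanded=(0,2); open=[(0,0) g=1 f=6, (0,3) g=2 f=4, (1,1) g=1 f=4]; closed=[(0,1), (0,2)]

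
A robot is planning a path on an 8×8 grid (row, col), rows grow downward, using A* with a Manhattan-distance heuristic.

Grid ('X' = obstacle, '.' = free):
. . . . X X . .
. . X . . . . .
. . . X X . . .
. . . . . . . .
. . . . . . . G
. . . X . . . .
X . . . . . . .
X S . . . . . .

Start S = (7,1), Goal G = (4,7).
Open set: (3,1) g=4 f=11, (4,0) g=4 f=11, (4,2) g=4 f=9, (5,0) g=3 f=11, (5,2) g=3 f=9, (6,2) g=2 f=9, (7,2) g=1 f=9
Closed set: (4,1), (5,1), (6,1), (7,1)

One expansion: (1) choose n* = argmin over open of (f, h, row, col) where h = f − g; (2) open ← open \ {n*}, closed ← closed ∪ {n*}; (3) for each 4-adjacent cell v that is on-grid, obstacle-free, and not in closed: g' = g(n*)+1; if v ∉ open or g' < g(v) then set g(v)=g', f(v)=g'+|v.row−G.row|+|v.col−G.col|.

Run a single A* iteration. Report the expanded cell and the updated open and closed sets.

expanded=(4,2); open=[(3,1) g=4 f=11, (3,2) g=5 f=11, (4,0) g=4 f=11, (4,3) g=5 f=9, (5,0) g=3 f=11, (5,2) g=3 f=9, (6,2) g=2 f=9, (7,2) g=1 f=9]; closed=[(4,1), (4,2), (5,1), (6,1), (7,1)]

step 1: expand (4,2) (f=9, h=5) → closed; open now [(3,1) g=4 f=11, (3,2) g=5 f=11, (4,0) g=4 f=11, (4,3) g=5 f=9, (5,0) g=3 f=11, (5,2) g=3 f=9, (6,2) g=2 f=9, (7,2) g=1 f=9]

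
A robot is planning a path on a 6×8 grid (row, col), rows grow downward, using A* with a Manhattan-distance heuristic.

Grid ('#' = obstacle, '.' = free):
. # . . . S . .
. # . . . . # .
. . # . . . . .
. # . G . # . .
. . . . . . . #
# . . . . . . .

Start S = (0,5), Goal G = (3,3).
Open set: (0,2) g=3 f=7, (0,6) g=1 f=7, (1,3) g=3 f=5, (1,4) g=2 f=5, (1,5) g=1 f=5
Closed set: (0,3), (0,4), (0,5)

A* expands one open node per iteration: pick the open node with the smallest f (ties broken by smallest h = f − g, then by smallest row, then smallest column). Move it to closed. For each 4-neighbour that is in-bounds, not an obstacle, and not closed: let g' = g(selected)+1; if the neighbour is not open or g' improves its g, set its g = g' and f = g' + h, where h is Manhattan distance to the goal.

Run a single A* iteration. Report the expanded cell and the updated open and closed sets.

step 1: expand (1,3) (f=5, h=2) → closed; open now [(0,2) g=3 f=7, (0,6) g=1 f=7, (1,2) g=4 f=7, (1,4) g=2 f=5, (1,5) g=1 f=5, (2,3) g=4 f=5]

expanded=(1,3); open=[(0,2) g=3 f=7, (0,6) g=1 f=7, (1,2) g=4 f=7, (1,4) g=2 f=5, (1,5) g=1 f=5, (2,3) g=4 f=5]; closed=[(0,3), (0,4), (0,5), (1,3)]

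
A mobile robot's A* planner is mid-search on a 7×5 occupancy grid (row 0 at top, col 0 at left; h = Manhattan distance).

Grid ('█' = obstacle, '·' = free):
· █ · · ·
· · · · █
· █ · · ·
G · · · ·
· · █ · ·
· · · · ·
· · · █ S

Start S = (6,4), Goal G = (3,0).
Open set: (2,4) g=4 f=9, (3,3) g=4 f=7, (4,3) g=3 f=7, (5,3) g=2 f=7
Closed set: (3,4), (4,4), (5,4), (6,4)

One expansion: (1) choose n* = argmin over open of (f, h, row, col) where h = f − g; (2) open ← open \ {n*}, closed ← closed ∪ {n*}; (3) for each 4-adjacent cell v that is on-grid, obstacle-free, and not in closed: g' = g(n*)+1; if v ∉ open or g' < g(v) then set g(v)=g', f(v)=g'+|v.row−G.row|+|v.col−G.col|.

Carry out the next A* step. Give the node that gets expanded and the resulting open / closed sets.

step 1: expand (3,3) (f=7, h=3) → closed; open now [(2,3) g=5 f=9, (2,4) g=4 f=9, (3,2) g=5 f=7, (4,3) g=3 f=7, (5,3) g=2 f=7]

expanded=(3,3); open=[(2,3) g=5 f=9, (2,4) g=4 f=9, (3,2) g=5 f=7, (4,3) g=3 f=7, (5,3) g=2 f=7]; closed=[(3,3), (3,4), (4,4), (5,4), (6,4)]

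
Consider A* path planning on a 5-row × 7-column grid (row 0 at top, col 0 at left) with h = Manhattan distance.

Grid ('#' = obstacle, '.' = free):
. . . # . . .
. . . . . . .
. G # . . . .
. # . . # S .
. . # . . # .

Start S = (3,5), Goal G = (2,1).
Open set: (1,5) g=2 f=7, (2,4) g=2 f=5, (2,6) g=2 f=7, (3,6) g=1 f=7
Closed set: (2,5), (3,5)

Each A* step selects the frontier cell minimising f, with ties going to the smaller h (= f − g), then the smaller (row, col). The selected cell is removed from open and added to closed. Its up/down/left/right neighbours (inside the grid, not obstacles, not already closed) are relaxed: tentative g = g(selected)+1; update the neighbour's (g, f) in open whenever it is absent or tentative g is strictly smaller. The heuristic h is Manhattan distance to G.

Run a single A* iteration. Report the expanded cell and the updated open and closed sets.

step 1: expand (2,4) (f=5, h=3) → closed; open now [(1,4) g=3 f=7, (1,5) g=2 f=7, (2,3) g=3 f=5, (2,6) g=2 f=7, (3,6) g=1 f=7]

expanded=(2,4); open=[(1,4) g=3 f=7, (1,5) g=2 f=7, (2,3) g=3 f=5, (2,6) g=2 f=7, (3,6) g=1 f=7]; closed=[(2,4), (2,5), (3,5)]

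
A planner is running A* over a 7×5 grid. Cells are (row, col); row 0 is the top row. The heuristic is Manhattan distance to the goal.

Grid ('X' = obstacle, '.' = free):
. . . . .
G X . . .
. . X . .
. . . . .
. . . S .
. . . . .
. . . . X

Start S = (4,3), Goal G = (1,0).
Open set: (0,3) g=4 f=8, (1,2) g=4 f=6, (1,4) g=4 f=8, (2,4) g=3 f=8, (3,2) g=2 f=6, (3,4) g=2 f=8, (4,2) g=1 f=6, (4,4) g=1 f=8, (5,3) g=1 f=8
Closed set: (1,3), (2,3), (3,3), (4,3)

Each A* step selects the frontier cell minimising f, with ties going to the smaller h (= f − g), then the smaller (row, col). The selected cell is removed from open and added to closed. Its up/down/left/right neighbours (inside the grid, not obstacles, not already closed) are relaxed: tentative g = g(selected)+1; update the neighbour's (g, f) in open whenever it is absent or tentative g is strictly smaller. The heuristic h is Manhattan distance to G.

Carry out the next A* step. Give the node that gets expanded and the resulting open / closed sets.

expanded=(1,2); open=[(0,2) g=5 f=8, (0,3) g=4 f=8, (1,4) g=4 f=8, (2,4) g=3 f=8, (3,2) g=2 f=6, (3,4) g=2 f=8, (4,2) g=1 f=6, (4,4) g=1 f=8, (5,3) g=1 f=8]; closed=[(1,2), (1,3), (2,3), (3,3), (4,3)]

step 1: expand (1,2) (f=6, h=2) → closed; open now [(0,2) g=5 f=8, (0,3) g=4 f=8, (1,4) g=4 f=8, (2,4) g=3 f=8, (3,2) g=2 f=6, (3,4) g=2 f=8, (4,2) g=1 f=6, (4,4) g=1 f=8, (5,3) g=1 f=8]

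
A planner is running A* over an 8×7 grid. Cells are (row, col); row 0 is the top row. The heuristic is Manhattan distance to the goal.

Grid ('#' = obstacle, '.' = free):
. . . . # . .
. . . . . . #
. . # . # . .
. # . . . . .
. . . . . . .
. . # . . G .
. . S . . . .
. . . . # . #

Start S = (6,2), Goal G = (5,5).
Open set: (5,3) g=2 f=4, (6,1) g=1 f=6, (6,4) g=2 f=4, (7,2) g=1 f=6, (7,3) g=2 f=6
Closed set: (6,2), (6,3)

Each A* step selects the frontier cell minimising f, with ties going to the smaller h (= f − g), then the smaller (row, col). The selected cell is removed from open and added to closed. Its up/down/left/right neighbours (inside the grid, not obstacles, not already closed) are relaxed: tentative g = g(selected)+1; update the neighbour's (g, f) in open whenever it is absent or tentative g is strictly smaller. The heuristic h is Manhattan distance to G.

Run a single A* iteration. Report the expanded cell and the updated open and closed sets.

expanded=(5,3); open=[(4,3) g=3 f=6, (5,4) g=3 f=4, (6,1) g=1 f=6, (6,4) g=2 f=4, (7,2) g=1 f=6, (7,3) g=2 f=6]; closed=[(5,3), (6,2), (6,3)]

step 1: expand (5,3) (f=4, h=2) → closed; open now [(4,3) g=3 f=6, (5,4) g=3 f=4, (6,1) g=1 f=6, (6,4) g=2 f=4, (7,2) g=1 f=6, (7,3) g=2 f=6]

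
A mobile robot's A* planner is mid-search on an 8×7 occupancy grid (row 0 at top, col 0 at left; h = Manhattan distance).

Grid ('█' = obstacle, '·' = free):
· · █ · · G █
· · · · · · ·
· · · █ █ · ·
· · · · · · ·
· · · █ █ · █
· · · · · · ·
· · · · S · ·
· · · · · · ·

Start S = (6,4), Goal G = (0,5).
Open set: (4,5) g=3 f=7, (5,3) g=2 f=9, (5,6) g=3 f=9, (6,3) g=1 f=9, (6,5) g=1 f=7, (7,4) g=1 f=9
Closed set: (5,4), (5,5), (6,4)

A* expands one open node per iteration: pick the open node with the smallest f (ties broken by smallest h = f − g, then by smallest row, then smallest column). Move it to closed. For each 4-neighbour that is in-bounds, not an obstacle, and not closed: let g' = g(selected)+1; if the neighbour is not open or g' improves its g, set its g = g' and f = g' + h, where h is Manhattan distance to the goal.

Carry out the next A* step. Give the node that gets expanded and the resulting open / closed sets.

step 1: expand (4,5) (f=7, h=4) → closed; open now [(3,5) g=4 f=7, (5,3) g=2 f=9, (5,6) g=3 f=9, (6,3) g=1 f=9, (6,5) g=1 f=7, (7,4) g=1 f=9]

expanded=(4,5); open=[(3,5) g=4 f=7, (5,3) g=2 f=9, (5,6) g=3 f=9, (6,3) g=1 f=9, (6,5) g=1 f=7, (7,4) g=1 f=9]; closed=[(4,5), (5,4), (5,5), (6,4)]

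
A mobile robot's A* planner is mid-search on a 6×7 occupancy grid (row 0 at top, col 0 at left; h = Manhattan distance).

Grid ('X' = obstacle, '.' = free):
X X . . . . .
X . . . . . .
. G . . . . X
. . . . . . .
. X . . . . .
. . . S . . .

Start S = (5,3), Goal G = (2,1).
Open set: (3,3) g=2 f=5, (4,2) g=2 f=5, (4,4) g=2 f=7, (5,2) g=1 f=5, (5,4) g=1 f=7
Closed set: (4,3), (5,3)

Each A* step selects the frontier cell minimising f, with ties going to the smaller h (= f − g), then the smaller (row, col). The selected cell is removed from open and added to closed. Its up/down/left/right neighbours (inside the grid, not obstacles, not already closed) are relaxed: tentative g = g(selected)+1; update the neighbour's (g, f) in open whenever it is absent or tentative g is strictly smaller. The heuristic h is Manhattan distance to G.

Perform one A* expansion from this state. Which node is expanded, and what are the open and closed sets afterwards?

step 1: expand (3,3) (f=5, h=3) → closed; open now [(2,3) g=3 f=5, (3,2) g=3 f=5, (3,4) g=3 f=7, (4,2) g=2 f=5, (4,4) g=2 f=7, (5,2) g=1 f=5, (5,4) g=1 f=7]

expanded=(3,3); open=[(2,3) g=3 f=5, (3,2) g=3 f=5, (3,4) g=3 f=7, (4,2) g=2 f=5, (4,4) g=2 f=7, (5,2) g=1 f=5, (5,4) g=1 f=7]; closed=[(3,3), (4,3), (5,3)]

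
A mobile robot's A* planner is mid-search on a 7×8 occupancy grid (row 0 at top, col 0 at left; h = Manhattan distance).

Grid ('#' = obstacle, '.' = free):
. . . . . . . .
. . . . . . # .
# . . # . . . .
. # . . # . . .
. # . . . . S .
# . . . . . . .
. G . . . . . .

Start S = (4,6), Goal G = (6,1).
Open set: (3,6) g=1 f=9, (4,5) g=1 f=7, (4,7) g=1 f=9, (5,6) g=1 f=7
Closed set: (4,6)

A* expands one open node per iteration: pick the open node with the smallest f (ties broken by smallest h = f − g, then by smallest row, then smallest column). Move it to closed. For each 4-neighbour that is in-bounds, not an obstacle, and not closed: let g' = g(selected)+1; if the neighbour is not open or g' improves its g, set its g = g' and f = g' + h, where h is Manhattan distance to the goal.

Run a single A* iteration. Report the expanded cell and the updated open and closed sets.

step 1: expand (4,5) (f=7, h=6) → closed; open now [(3,5) g=2 f=9, (3,6) g=1 f=9, (4,4) g=2 f=7, (4,7) g=1 f=9, (5,5) g=2 f=7, (5,6) g=1 f=7]

expanded=(4,5); open=[(3,5) g=2 f=9, (3,6) g=1 f=9, (4,4) g=2 f=7, (4,7) g=1 f=9, (5,5) g=2 f=7, (5,6) g=1 f=7]; closed=[(4,5), (4,6)]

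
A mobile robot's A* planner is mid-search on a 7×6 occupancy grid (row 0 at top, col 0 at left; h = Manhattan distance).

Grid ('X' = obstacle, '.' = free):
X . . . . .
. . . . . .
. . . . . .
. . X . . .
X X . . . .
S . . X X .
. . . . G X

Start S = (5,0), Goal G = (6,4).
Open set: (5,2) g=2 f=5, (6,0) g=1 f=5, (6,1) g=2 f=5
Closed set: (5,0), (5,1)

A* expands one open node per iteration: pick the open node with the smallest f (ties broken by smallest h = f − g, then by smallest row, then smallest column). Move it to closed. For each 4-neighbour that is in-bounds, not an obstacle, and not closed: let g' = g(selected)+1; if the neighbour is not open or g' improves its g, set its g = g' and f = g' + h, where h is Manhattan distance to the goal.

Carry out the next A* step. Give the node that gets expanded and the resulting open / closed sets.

step 1: expand (5,2) (f=5, h=3) → closed; open now [(4,2) g=3 f=7, (6,0) g=1 f=5, (6,1) g=2 f=5, (6,2) g=3 f=5]

expanded=(5,2); open=[(4,2) g=3 f=7, (6,0) g=1 f=5, (6,1) g=2 f=5, (6,2) g=3 f=5]; closed=[(5,0), (5,1), (5,2)]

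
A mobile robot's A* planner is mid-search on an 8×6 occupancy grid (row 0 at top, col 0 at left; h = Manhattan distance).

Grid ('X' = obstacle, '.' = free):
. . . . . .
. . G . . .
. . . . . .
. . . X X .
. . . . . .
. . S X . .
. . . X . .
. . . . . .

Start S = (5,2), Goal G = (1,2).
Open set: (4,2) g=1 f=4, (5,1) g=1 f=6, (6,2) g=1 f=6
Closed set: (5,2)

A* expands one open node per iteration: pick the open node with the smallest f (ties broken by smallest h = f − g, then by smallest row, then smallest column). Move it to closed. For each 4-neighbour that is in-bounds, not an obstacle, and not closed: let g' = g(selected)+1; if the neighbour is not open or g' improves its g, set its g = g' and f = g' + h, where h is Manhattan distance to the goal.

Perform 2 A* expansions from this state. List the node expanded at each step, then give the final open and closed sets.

order=[(4,2) → (3,2)]; open=[(2,2) g=3 f=4, (3,1) g=3 f=6, (4,1) g=2 f=6, (4,3) g=2 f=6, (5,1) g=1 f=6, (6,2) g=1 f=6]; closed=[(3,2), (4,2), (5,2)]

step 1: expand (4,2) (f=4, h=3) → closed; open now [(3,2) g=2 f=4, (4,1) g=2 f=6, (4,3) g=2 f=6, (5,1) g=1 f=6, (6,2) g=1 f=6]
step 2: expand (3,2) (f=4, h=2) → closed; open now [(2,2) g=3 f=4, (3,1) g=3 f=6, (4,1) g=2 f=6, (4,3) g=2 f=6, (5,1) g=1 f=6, (6,2) g=1 f=6]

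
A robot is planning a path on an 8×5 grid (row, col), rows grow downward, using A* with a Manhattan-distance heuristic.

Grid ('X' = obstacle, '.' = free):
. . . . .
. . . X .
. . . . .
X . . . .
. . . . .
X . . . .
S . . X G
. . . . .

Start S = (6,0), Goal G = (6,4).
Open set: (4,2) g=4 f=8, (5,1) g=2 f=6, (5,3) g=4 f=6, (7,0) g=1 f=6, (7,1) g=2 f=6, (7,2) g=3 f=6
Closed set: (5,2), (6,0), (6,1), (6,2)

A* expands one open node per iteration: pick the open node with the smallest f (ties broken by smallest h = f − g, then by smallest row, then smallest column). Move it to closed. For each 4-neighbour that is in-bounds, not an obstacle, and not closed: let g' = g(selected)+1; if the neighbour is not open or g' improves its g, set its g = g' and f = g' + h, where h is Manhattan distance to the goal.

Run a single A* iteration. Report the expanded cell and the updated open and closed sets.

expanded=(5,3); open=[(4,2) g=4 f=8, (4,3) g=5 f=8, (5,1) g=2 f=6, (5,4) g=5 f=6, (7,0) g=1 f=6, (7,1) g=2 f=6, (7,2) g=3 f=6]; closed=[(5,2), (5,3), (6,0), (6,1), (6,2)]

step 1: expand (5,3) (f=6, h=2) → closed; open now [(4,2) g=4 f=8, (4,3) g=5 f=8, (5,1) g=2 f=6, (5,4) g=5 f=6, (7,0) g=1 f=6, (7,1) g=2 f=6, (7,2) g=3 f=6]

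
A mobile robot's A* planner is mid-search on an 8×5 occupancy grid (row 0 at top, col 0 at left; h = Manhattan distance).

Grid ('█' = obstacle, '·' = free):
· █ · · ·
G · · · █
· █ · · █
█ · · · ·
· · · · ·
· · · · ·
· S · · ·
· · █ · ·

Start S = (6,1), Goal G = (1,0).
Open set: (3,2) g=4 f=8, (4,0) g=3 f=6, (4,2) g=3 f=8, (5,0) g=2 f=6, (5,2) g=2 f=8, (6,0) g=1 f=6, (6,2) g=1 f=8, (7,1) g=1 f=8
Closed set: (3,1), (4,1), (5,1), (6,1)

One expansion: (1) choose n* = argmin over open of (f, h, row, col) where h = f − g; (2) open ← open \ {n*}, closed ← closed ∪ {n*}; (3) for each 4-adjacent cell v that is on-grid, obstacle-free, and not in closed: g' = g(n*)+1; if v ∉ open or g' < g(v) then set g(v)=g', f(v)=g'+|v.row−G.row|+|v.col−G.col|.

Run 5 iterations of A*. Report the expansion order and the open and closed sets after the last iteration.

step 1: expand (4,0) (f=6, h=3) → closed; open now [(3,2) g=4 f=8, (4,2) g=3 f=8, (5,0) g=2 f=6, (5,2) g=2 f=8, (6,0) g=1 f=6, (6,2) g=1 f=8, (7,1) g=1 f=8]
step 2: expand (5,0) (f=6, h=4) → closed; open now [(3,2) g=4 f=8, (4,2) g=3 f=8, (5,2) g=2 f=8, (6,0) g=1 f=6, (6,2) g=1 f=8, (7,1) g=1 f=8]
step 3: expand (6,0) (f=6, h=5) → closed; open now [(3,2) g=4 f=8, (4,2) g=3 f=8, (5,2) g=2 f=8, (6,2) g=1 f=8, (7,0) g=2 f=8, (7,1) g=1 f=8]
step 4: expand (3,2) (f=8, h=4) → closed; open now [(2,2) g=5 f=8, (3,3) g=5 f=10, (4,2) g=3 f=8, (5,2) g=2 f=8, (6,2) g=1 f=8, (7,0) g=2 f=8, (7,1) g=1 f=8]
step 5: expand (2,2) (f=8, h=3) → closed; open now [(1,2) g=6 f=8, (2,3) g=6 f=10, (3,3) g=5 f=10, (4,2) g=3 f=8, (5,2) g=2 f=8, (6,2) g=1 f=8, (7,0) g=2 f=8, (7,1) g=1 f=8]

order=[(4,0) → (5,0) → (6,0) → (3,2) → (2,2)]; open=[(1,2) g=6 f=8, (2,3) g=6 f=10, (3,3) g=5 f=10, (4,2) g=3 f=8, (5,2) g=2 f=8, (6,2) g=1 f=8, (7,0) g=2 f=8, (7,1) g=1 f=8]; closed=[(2,2), (3,1), (3,2), (4,0), (4,1), (5,0), (5,1), (6,0), (6,1)]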